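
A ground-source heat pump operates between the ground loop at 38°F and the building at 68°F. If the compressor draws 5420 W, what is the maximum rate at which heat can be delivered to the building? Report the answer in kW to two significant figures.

95 kW

In absolute terms T_C = 276.48 K and T_H = 293.15 K, so ΔT = 16.67 K.
COP_Carnot = T_H/ΔT = 293.15/16.67 = 17.59.
Q̇_max = COP_Carnot × Ẇ = 17.59 × 5420 W = 95330 W = 95.33 kW.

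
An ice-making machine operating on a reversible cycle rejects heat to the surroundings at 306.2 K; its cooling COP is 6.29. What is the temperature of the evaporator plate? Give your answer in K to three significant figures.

264 K

For a Carnot refrigerator COP_R = T_C/(T_H − T_C), so T_C = COP·T_H/(1 + COP).
With T_H = 306.20 K, T_C = 6.29 × 306.20/7.290 = 264.20 K.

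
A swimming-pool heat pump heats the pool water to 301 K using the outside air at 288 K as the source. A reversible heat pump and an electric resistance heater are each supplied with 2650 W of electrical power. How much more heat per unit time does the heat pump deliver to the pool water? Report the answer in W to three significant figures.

The reservoir spacing is ΔT = 301 − 288 = 13.00 K.
COP_Carnot = T_H/ΔT = 301.00/13.00 = 23.15.
The heat pump delivers Q̇_H = COP × Ẇ = 61360 W; the resistance heater delivers Ẇ = 2650 W.
Extra = (COP − 1)·Ẇ = 58710 W.

58700 W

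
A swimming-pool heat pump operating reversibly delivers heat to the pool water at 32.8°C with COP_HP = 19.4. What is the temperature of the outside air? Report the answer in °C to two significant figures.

17 °C

COP_HP = T_H/(T_H − T_C) gives T_H − T_C = T_H/COP.
With T_H = 305.95 K, T_C = 305.95 × (1 − 1/19.4) = 290.18 K.
Converting, 290.18 K = 17.03°C.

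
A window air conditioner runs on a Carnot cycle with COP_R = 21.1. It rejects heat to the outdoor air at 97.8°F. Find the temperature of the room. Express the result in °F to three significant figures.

72.6 °F

For a Carnot refrigerator COP_R = T_C/(T_H − T_C), so T_C = COP·T_H/(1 + COP).
With T_H = 309.71 K, T_C = 21.1 × 309.71/22.10 = 295.69 K.
Converting, 295.69 K = 72.58°F.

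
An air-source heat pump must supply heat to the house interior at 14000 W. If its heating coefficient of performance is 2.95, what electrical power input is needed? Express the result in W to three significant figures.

Ẇ = Q̇_H/COP_HP = 14000/2.95 = 4746 W.

4750 W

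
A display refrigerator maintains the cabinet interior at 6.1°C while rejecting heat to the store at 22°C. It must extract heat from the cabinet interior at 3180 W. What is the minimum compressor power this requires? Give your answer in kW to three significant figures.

In absolute terms T_C = 279.25 K and T_H = 295.15 K, so ΔT = 15.90 K.
COP_Carnot = T_C/ΔT = 279.25/15.90 = 17.56.
Ẇ_min = Q̇/COP_Carnot = 3180/17.56 = 181.1 W = 0.1811 kW.

0.181 kW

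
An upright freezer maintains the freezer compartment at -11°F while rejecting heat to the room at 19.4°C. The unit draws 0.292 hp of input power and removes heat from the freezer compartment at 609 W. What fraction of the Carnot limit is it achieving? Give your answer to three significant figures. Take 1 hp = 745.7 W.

Converting, Q̇_C = 609.0 W = 0.8167 hp, so COP_actual = Q̇_C/Ẇ = 0.8167/0.2920 = 2.797.
In absolute terms T_C = 249.26 K and T_H = 292.55 K, so ΔT = 43.29 K.
COP_Carnot = T_C/ΔT = 249.26/43.29 = 5.758.
η_II = COP_actual/COP_Carnot = 2.797/5.758 = 0.4857.

0.486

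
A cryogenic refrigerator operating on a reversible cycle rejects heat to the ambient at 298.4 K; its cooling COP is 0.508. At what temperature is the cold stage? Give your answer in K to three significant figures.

101 K

For a Carnot refrigerator COP_R = T_C/(T_H − T_C), so T_C = COP·T_H/(1 + COP).
With T_H = 298.40 K, T_C = 0.508 × 298.40/1.508 = 100.52 K.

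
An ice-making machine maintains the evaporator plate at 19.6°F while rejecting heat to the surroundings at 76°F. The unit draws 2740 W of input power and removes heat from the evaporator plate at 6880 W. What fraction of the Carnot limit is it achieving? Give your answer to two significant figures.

0.30

COP_actual = Q̇_C/Ẇ = 6880/2740 = 2.511.
In absolute terms T_C = 266.26 K and T_H = 297.59 K, so ΔT = 31.33 K.
COP_Carnot = T_C/ΔT = 266.26/31.33 = 8.498.
η_II = COP_actual/COP_Carnot = 2.511/8.498 = 0.2955.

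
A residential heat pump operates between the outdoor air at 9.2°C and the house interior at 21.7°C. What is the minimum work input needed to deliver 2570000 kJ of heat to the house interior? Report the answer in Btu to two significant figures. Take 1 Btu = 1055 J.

In absolute terms T_C = 282.35 K and T_H = 294.85 K, so ΔT = 12.50 K.
The reversible limit is COP_HP = T_H/ΔT = 23.59, so W_min = Q_H/COP = Q_H·ΔT/T_H.
W_min = 2570000 × 12.50/294.85 = 109000 kJ = 103300 Btu.

100000 Btu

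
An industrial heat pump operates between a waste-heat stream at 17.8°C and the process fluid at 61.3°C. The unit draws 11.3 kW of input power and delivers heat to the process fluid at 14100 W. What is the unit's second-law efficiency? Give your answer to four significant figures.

0.1623

Converting, Q̇_H = 14100 W = 14.10 kW, so COP_actual = Q̇_H/Ẇ = 14.10/11.30 = 1.248.
In absolute terms T_C = 290.95 K and T_H = 334.45 K, so ΔT = 43.50 K.
COP_Carnot = T_H/ΔT = 334.45/43.50 = 7.689.
η_II = COP_actual/COP_Carnot = 1.248/7.689 = 0.1623.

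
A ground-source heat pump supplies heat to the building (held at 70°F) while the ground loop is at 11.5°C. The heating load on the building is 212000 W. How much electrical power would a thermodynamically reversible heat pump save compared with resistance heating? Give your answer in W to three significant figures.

In absolute terms T_C = 284.65 K and T_H = 294.26 K, so ΔT = 9.611 K.
COP_Carnot = T_H/ΔT = 294.26/9.611 = 30.62.
Resistance heating needs Ẇ_res = Q̇_H = 212000 W; the reversible heat pump needs only Ẇ_hp = Q̇_H/COP = 6924 W.
Saving = 212000 − 6924 = 205100 W.

205000 W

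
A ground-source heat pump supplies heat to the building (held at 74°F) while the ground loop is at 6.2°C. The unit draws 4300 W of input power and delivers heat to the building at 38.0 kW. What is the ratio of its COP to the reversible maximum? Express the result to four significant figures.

0.5107

Converting, Q̇_H = 38.00 kW = 38000 W, so COP_actual = Q̇_H/Ẇ = 38000/4300 = 8.837.
In absolute terms T_C = 279.35 K and T_H = 296.48 K, so ΔT = 17.13 K.
COP_Carnot = T_H/ΔT = 296.48/17.13 = 17.30.
η_II = COP_actual/COP_Carnot = 8.837/17.30 = 0.5107.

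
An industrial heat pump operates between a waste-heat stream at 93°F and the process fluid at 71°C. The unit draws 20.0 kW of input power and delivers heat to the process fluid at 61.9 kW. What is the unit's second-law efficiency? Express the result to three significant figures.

COP_actual = Q̇_H/Ẇ = 61.90/20.00 = 3.095.
In absolute terms T_C = 307.04 K and T_H = 344.15 K, so ΔT = 37.11 K.
COP_Carnot = T_H/ΔT = 344.15/37.11 = 9.274.
η_II = COP_actual/COP_Carnot = 3.095/9.274 = 0.3337.

0.334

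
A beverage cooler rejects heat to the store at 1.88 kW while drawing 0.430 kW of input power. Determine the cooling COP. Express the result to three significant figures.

The first law gives Q̇_H = Q̇_C + Ẇ, so the three rates are Q̇_C = 1.450, Q̇_H = 1.880, Ẇ = 0.4300 kW.
COP_R = Q̇_C/Ẇ = 1.450/0.4300 = 3.372.

3.37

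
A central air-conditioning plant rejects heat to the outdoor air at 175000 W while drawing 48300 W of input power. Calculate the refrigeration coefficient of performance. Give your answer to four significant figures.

The first law gives Q̇_H = Q̇_C + Ẇ, so the three rates are Q̇_C = 126700, Q̇_H = 175000, Ẇ = 48300 W.
COP_R = Q̇_C/Ẇ = 126700/48300 = 2.623.

2.623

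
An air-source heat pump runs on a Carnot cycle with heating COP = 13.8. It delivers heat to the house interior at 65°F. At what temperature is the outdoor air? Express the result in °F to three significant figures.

COP_HP = T_H/(T_H − T_C) gives T_H − T_C = T_H/COP.
With T_H = 291.48 K, T_C = 291.48 × (1 − 1/13.8) = 270.36 K.
Converting, 270.36 K = 26.98°F.

27.0 °F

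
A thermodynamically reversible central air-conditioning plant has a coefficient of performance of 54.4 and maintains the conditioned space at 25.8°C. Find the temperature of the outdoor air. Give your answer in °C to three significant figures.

COP_R = T_C/(T_H − T_C) gives T_H − T_C = T_C/COP.
With T_C = 298.95 K, T_H = 298.95 × (1 + 1/54.4) = 304.45 K.
Converting, 304.45 K = 31.30°C.

31.3 °C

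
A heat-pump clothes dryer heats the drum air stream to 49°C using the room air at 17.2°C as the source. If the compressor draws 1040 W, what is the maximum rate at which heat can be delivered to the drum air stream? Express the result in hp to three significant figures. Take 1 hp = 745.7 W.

In absolute terms T_C = 290.35 K and T_H = 322.15 K, so ΔT = 31.80 K.
COP_Carnot = T_H/ΔT = 322.15/31.80 = 10.13.
Q̇_max = COP_Carnot × Ẇ = 10.13 × 1040 W = 10540 W = 14.13 hp.

14.1 hp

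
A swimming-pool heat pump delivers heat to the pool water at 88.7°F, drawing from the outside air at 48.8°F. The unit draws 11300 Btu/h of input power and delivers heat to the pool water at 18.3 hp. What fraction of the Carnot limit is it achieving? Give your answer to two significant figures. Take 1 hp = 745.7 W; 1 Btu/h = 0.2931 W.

0.30

Converting, Q̇_H = 18.30 hp = 46560 Btu/h, so COP_actual = Q̇_H/Ẇ = 46560/11300 = 4.120.
In absolute terms T_C = 282.48 K and T_H = 304.65 K, so ΔT = 22.17 K.
COP_Carnot = T_H/ΔT = 304.65/22.17 = 13.74.
η_II = COP_actual/COP_Carnot = 4.120/13.74 = 0.2998.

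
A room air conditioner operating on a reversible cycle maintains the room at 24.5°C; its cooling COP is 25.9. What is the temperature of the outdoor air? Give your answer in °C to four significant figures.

35.99 °C

COP_R = T_C/(T_H − T_C) gives T_H − T_C = T_C/COP.
With T_C = 297.65 K, T_H = 297.65 × (1 + 1/25.9) = 309.14 K.
Converting, 309.14 K = 35.99°C.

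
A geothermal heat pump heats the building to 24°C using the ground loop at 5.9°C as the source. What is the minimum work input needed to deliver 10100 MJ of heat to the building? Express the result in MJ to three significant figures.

In absolute terms T_C = 279.05 K and T_H = 297.15 K, so ΔT = 18.10 K.
The reversible limit is COP_HP = T_H/ΔT = 16.42, so W_min = Q_H/COP = Q_H·ΔT/T_H.
W_min = 10100 × 18.10/297.15 = 615.2 MJ.

615 MJ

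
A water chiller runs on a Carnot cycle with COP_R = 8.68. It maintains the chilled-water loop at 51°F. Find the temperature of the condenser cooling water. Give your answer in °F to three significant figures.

COP_R = T_C/(T_H − T_C) gives T_H − T_C = T_C/COP.
With T_C = 283.71 K, T_H = 283.71 × (1 + 1/8.68) = 316.39 K.
Converting, 316.39 K = 109.83°F.

110 °F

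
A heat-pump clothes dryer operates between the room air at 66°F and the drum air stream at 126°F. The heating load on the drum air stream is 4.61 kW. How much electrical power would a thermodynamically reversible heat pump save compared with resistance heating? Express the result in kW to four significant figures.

In absolute terms T_C = 292.04 K and T_H = 325.37 K, so ΔT = 33.33 K.
COP_Carnot = T_H/ΔT = 325.37/33.33 = 9.761.
Resistance heating needs Ẇ_res = Q̇_H = 4.610 kW; the reversible heat pump needs only Ẇ_hp = Q̇_H/COP = 0.4723 kW.
Saving = 4.610 − 0.4723 = 4.138 kW.

4.138 kW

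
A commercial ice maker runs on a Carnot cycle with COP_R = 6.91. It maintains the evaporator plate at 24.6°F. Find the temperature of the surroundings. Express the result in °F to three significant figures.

COP_R = T_C/(T_H − T_C) gives T_H − T_C = T_C/COP.
With T_C = 269.04 K, T_H = 269.04 × (1 + 1/6.91) = 307.97 K.
Converting, 307.97 K = 94.68°F.

94.7 °F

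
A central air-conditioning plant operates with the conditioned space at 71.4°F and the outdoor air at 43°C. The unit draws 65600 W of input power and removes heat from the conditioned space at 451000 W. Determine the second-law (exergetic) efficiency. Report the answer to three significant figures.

COP_actual = Q̇_C/Ẇ = 451000/65600 = 6.875.
In absolute terms T_C = 295.04 K and T_H = 316.15 K, so ΔT = 21.11 K.
COP_Carnot = T_C/ΔT = 295.04/21.11 = 13.98.
η_II = COP_actual/COP_Carnot = 6.875/13.98 = 0.4919.

0.492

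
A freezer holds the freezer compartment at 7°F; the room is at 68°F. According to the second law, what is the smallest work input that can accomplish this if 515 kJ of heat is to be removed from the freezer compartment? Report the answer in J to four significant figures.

67320 J

In absolute terms T_C = 259.26 K and T_H = 293.15 K, so ΔT = 33.89 K.
The reversible limit is COP_R = T_C/ΔT = 7.650, so W_min = Q_C/COP = Q_C·ΔT/T_C.
W_min = 515.0 × 33.89/259.26 = 67.32 kJ = 67320 J.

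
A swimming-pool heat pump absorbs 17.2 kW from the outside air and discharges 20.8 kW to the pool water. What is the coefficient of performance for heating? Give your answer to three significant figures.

5.78

The first law gives Q̇_H = Q̇_C + Ẇ, so the three rates are Q̇_C = 17.20, Q̇_H = 20.80, Ẇ = 3.600 kW.
COP_HP = Q̇_H/Ẇ = 20.80/3.600 = 5.778.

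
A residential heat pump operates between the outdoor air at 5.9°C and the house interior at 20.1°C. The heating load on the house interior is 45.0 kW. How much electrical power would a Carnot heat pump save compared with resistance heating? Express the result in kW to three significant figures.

42.8 kW

In absolute terms T_C = 279.05 K and T_H = 293.25 K, so ΔT = 14.20 K.
COP_Carnot = T_H/ΔT = 293.25/14.20 = 20.65.
Resistance heating needs Ẇ_res = Q̇_H = 45.00 kW; the reversible heat pump needs only Ẇ_hp = Q̇_H/COP = 2.179 kW.
Saving = 45.00 − 2.179 = 42.82 kW.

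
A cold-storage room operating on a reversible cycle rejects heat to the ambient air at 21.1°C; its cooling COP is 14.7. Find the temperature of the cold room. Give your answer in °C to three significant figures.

For a Carnot refrigerator COP_R = T_C/(T_H − T_C), so T_C = COP·T_H/(1 + COP).
With T_H = 294.25 K, T_C = 14.7 × 294.25/15.70 = 275.51 K.
Converting, 275.51 K = 2.36°C.

2.36 °C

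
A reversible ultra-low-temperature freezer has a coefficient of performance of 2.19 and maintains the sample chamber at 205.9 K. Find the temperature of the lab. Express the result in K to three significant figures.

COP_R = T_C/(T_H − T_C) gives T_H − T_C = T_C/COP.
With T_C = 205.90 K, T_H = 205.90 × (1 + 1/2.19) = 299.92 K.

300 K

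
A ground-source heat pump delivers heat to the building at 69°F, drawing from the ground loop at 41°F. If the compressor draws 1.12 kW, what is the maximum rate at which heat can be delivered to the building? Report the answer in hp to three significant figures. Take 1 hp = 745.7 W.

28.4 hp

In absolute terms T_C = 278.15 K and T_H = 293.71 K, so ΔT = 15.56 K.
COP_Carnot = T_H/ΔT = 293.71/15.56 = 18.88.
Q̇_max = COP_Carnot × Ẇ = 18.88 × 1.120 kW = 21.15 kW = 28.36 hp.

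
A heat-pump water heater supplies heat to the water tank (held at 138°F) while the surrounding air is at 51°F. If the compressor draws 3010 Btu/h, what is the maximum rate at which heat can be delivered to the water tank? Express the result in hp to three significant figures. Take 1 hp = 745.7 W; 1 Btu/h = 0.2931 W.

In absolute terms T_C = 283.71 K and T_H = 332.04 K, so ΔT = 48.33 K.
COP_Carnot = T_H/ΔT = 332.04/48.33 = 6.870.
Q̇_max = COP_Carnot × Ẇ = 6.870 × 3010 Btu/h = 20680 Btu/h = 8.128 hp.

8.13 hp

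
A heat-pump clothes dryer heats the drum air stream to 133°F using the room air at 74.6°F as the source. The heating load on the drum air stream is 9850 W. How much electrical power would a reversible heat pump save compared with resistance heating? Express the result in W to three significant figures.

In absolute terms T_C = 296.82 K and T_H = 329.26 K, so ΔT = 32.44 K.
COP_Carnot = T_H/ΔT = 329.26/32.44 = 10.15.
Resistance heating needs Ẇ_res = Q̇_H = 9850 W; the reversible heat pump needs only Ẇ_hp = Q̇_H/COP = 970.6 W.
Saving = 9850 − 970.6 = 8879 W.

8880 W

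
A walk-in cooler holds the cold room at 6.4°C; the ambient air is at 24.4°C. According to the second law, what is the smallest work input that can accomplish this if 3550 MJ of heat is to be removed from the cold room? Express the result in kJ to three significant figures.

229000 kJ

In absolute terms T_C = 279.55 K and T_H = 297.55 K, so ΔT = 18.00 K.
The reversible limit is COP_R = T_C/ΔT = 15.53, so W_min = Q_C/COP = Q_C·ΔT/T_C.
W_min = 3550 × 18.00/279.55 = 228.6 MJ = 228600 kJ.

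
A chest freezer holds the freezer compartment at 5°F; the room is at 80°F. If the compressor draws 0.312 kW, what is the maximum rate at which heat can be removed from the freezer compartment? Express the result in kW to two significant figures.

In absolute terms T_C = 258.15 K and T_H = 299.82 K, so ΔT = 41.67 K.
COP_Carnot = T_C/ΔT = 258.15/41.67 = 6.196.
Q̇_max = COP_Carnot × Ẇ = 6.196 × 0.3120 kW = 1.933 kW.

1.9 kW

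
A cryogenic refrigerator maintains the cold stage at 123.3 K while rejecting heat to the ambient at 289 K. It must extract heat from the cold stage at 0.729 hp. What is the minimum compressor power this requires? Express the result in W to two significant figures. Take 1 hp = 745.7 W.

The reservoir spacing is ΔT = 289 − 123.3 = 165.7 K.
COP_Carnot = T_C/ΔT = 123.30/165.7 = 0.7441.
Ẇ_min = Q̇/COP_Carnot = 0.7290/0.7441 = 0.9797 hp = 730.6 W.

730 W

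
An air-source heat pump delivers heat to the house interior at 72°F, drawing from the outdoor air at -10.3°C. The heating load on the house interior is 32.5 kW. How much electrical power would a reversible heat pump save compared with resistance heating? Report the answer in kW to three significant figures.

In absolute terms T_C = 262.85 K and T_H = 295.37 K, so ΔT = 32.52 K.
COP_Carnot = T_H/ΔT = 295.37/32.52 = 9.082.
Resistance heating needs Ẇ_res = Q̇_H = 32.50 kW; the reversible heat pump needs only Ẇ_hp = Q̇_H/COP = 3.578 kW.
Saving = 32.50 − 3.578 = 28.92 kW.

28.9 kW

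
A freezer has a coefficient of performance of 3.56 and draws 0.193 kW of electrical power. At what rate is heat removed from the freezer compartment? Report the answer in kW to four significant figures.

0.6871 kW

Q̇_C = COP × Ẇ = 3.56 × 0.1930 = 0.6871 kW.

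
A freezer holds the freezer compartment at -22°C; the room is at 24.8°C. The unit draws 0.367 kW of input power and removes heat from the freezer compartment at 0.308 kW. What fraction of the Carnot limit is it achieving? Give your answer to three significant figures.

0.156

COP_actual = Q̇_C/Ẇ = 0.3080/0.3670 = 0.8392.
In absolute terms T_C = 251.15 K and T_H = 297.95 K, so ΔT = 46.80 K.
COP_Carnot = T_C/ΔT = 251.15/46.80 = 5.366.
η_II = COP_actual/COP_Carnot = 0.8392/5.366 = 0.1564.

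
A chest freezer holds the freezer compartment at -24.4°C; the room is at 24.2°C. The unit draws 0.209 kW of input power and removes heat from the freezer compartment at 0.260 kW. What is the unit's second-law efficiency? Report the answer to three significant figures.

0.243

COP_actual = Q̇_C/Ẇ = 0.2600/0.2090 = 1.244.
In absolute terms T_C = 248.75 K and T_H = 297.35 K, so ΔT = 48.60 K.
COP_Carnot = T_C/ΔT = 248.75/48.60 = 5.118.
η_II = COP_actual/COP_Carnot = 1.244/5.118 = 0.2431.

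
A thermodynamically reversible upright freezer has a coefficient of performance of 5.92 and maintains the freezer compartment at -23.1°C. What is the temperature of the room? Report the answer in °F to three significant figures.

COP_R = T_C/(T_H − T_C) gives T_H − T_C = T_C/COP.
With T_C = 250.05 K, T_H = 250.05 × (1 + 1/5.92) = 292.29 K.
Converting, 292.29 K = 66.45°F.

66.4 °F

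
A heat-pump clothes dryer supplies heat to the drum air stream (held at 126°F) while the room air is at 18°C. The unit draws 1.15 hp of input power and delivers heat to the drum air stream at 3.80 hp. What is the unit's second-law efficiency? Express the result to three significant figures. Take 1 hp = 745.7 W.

COP_actual = Q̇_H/Ẇ = 3.800/1.150 = 3.304.
In absolute terms T_C = 291.15 K and T_H = 325.37 K, so ΔT = 34.22 K.
COP_Carnot = T_H/ΔT = 325.37/34.22 = 9.508.
η_II = COP_actual/COP_Carnot = 3.304/9.508 = 0.3475.

0.348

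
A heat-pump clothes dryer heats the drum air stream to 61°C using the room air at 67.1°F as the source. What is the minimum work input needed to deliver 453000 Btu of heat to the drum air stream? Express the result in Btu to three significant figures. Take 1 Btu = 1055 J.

In absolute terms T_C = 292.65 K and T_H = 334.15 K, so ΔT = 41.50 K.
The reversible limit is COP_HP = T_H/ΔT = 8.052, so W_min = Q_H/COP = Q_H·ΔT/T_H.
W_min = 453000 × 41.50/334.15 = 56260 Btu.

56300 Btu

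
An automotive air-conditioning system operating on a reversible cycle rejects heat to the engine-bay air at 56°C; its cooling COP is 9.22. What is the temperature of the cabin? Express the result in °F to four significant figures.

74.83 °F

For a Carnot refrigerator COP_R = T_C/(T_H − T_C), so T_C = COP·T_H/(1 + COP).
With T_H = 329.15 K, T_C = 9.22 × 329.15/10.22 = 296.94 K.
Converting, 296.94 K = 74.83°F.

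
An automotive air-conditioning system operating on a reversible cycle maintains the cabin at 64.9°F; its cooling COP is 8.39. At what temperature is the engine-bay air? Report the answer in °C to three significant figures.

53.0 °C

COP_R = T_C/(T_H − T_C) gives T_H − T_C = T_C/COP.
With T_C = 291.43 K, T_H = 291.43 × (1 + 1/8.39) = 326.16 K.
Converting, 326.16 K = 53.01°C.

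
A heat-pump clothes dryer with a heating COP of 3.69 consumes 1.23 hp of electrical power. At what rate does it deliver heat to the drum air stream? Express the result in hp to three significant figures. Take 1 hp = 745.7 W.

4.54 hp

Q̇_H = COP_HP × Ẇ = 3.69 × 1.230 = 4.539 hp.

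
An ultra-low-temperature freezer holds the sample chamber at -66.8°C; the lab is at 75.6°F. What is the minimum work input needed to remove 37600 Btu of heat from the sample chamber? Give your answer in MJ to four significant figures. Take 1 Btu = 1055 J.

17.50 MJ

In absolute terms T_C = 206.35 K and T_H = 297.37 K, so ΔT = 91.02 K.
The reversible limit is COP_R = T_C/ΔT = 2.267, so W_min = Q_C/COP = Q_C·ΔT/T_C.
W_min = 37600 × 91.02/206.35 = 16590 Btu = 17.50 MJ.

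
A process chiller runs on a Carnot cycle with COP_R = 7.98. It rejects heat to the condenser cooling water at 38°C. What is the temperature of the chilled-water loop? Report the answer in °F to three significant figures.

38.0 °F

For a Carnot refrigerator COP_R = T_C/(T_H − T_C), so T_C = COP·T_H/(1 + COP).
With T_H = 311.15 K, T_C = 7.98 × 311.15/8.980 = 276.50 K.
Converting, 276.50 K = 38.03°F.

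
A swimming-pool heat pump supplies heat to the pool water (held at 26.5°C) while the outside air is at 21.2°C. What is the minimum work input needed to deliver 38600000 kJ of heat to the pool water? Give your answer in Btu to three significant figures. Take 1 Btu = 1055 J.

647000 Btu

In absolute terms T_C = 294.35 K and T_H = 299.65 K, so ΔT = 5.300 K.
The reversible limit is COP_HP = T_H/ΔT = 56.54, so W_min = Q_H/COP = Q_H·ΔT/T_H.
W_min = 38600000 × 5.300/299.65 = 682700 kJ = 647100 Btu.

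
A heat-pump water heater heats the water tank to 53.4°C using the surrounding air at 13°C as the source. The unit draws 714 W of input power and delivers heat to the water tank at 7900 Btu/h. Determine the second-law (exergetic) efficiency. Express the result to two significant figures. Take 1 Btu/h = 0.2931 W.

0.40

Converting, Q̇_H = 7900 Btu/h = 2315 W, so COP_actual = Q̇_H/Ẇ = 2315/714.0 = 3.243.
In absolute terms T_C = 286.15 K and T_H = 326.55 K, so ΔT = 40.40 K.
COP_Carnot = T_H/ΔT = 326.55/40.40 = 8.083.
η_II = COP_actual/COP_Carnot = 3.243/8.083 = 0.4012.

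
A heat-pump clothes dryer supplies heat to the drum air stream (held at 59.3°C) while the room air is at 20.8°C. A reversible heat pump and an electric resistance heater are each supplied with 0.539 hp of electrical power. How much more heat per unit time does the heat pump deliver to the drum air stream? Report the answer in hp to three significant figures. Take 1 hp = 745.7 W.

4.12 hp

In absolute terms T_C = 293.95 K and T_H = 332.45 K, so ΔT = 38.50 K.
COP_Carnot = T_H/ΔT = 332.45/38.50 = 8.635.
The heat pump delivers Q̇_H = COP × Ẇ = 4.654 hp; the resistance heater delivers Ẇ = 0.5390 hp.
Extra = (COP − 1)·Ẇ = 4.115 hp.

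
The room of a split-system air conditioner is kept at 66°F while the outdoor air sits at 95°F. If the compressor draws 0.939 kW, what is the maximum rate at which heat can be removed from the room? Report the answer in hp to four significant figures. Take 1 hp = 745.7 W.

In absolute terms T_C = 292.04 K and T_H = 308.15 K, so ΔT = 16.11 K.
COP_Carnot = T_C/ΔT = 292.04/16.11 = 18.13.
Q̇_max = COP_Carnot × Ẇ = 18.13 × 0.9390 kW = 17.02 kW = 22.83 hp.

22.83 hp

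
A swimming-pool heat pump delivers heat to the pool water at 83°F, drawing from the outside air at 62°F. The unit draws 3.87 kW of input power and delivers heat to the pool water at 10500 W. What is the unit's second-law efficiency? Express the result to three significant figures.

0.105

Converting, Q̇_H = 10500 W = 10.50 kW, so COP_actual = Q̇_H/Ẇ = 10.50/3.870 = 2.713.
In absolute terms T_C = 289.82 K and T_H = 301.48 K, so ΔT = 11.67 K.
COP_Carnot = T_H/ΔT = 301.48/11.67 = 25.84.
η_II = COP_actual/COP_Carnot = 2.713/25.84 = 0.1050.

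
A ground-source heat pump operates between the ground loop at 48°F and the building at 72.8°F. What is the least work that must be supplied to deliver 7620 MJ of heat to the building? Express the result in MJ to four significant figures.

354.9 MJ

In absolute terms T_C = 282.04 K and T_H = 295.82 K, so ΔT = 13.78 K.
The reversible limit is COP_HP = T_H/ΔT = 21.47, so W_min = Q_H/COP = Q_H·ΔT/T_H.
W_min = 7620 × 13.78/295.82 = 354.9 MJ.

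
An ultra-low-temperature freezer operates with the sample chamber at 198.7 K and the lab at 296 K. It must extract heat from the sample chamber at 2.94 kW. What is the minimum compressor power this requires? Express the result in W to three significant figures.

The reservoir spacing is ΔT = 296 − 198.7 = 97.30 K.
COP_Carnot = T_C/ΔT = 198.70/97.30 = 2.042.
Ẇ_min = Q̇/COP_Carnot = 2.940/2.042 = 1.440 kW = 1440 W.

1440 W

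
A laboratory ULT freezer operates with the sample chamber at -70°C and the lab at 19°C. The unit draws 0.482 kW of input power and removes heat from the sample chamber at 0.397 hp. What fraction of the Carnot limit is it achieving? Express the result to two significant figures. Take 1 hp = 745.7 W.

0.27

Converting, Q̇_C = 0.3970 hp = 0.2960 kW, so COP_actual = Q̇_C/Ẇ = 0.2960/0.4820 = 0.6142.
In absolute terms T_C = 203.15 K and T_H = 292.15 K, so ΔT = 89.00 K.
COP_Carnot = T_C/ΔT = 203.15/89.00 = 2.283.
η_II = COP_actual/COP_Carnot = 0.6142/2.283 = 0.2691.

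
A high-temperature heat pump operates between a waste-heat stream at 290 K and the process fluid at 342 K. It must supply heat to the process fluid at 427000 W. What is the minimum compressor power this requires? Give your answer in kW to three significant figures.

64.9 kW

The reservoir spacing is ΔT = 342 − 290 = 52.00 K.
COP_Carnot = T_H/ΔT = 342.00/52.00 = 6.577.
Ẇ_min = Q̇/COP_Carnot = 427000/6.577 = 64920 W = 64.92 kW.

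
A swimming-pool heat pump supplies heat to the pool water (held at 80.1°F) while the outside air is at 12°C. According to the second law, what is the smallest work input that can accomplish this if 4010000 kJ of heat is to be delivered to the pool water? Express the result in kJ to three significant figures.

In absolute terms T_C = 285.15 K and T_H = 299.87 K, so ΔT = 14.72 K.
The reversible limit is COP_HP = T_H/ΔT = 20.37, so W_min = Q_H/COP = Q_H·ΔT/T_H.
W_min = 4010000 × 14.72/299.87 = 196900 kJ.

197000 kJ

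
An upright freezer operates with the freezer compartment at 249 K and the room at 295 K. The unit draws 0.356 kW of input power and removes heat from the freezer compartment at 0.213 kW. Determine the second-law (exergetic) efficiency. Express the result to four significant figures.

COP_actual = Q̇_C/Ẇ = 0.2130/0.3560 = 0.5983.
The reservoir spacing is ΔT = 295 − 249 = 46.00 K.
COP_Carnot = T_C/ΔT = 249.00/46.00 = 5.413.
η_II = COP_actual/COP_Carnot = 0.5983/5.413 = 0.1105.

0.1105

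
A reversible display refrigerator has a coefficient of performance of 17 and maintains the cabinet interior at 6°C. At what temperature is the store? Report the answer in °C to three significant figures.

22.4 °C

COP_R = T_C/(T_H − T_C) gives T_H − T_C = T_C/COP.
With T_C = 279.15 K, T_H = 279.15 × (1 + 1/17) = 295.57 K.
Converting, 295.57 K = 22.42°C.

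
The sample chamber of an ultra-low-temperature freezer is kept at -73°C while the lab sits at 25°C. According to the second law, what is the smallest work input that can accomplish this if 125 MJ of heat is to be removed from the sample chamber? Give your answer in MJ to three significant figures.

In absolute terms T_C = 200.15 K and T_H = 298.15 K, so ΔT = 98.00 K.
The reversible limit is COP_R = T_C/ΔT = 2.042, so W_min = Q_C/COP = Q_C·ΔT/T_C.
W_min = 125.0 × 98.00/200.15 = 61.20 MJ.

61.2 MJ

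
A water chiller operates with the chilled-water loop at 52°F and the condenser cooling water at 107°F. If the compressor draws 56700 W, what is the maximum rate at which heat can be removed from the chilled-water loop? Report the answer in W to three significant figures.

527000 W

In absolute terms T_C = 284.26 K and T_H = 314.82 K, so ΔT = 30.56 K.
COP_Carnot = T_C/ΔT = 284.26/30.56 = 9.303.
Q̇_max = COP_Carnot × Ẇ = 9.303 × 56700 W = 527500 W.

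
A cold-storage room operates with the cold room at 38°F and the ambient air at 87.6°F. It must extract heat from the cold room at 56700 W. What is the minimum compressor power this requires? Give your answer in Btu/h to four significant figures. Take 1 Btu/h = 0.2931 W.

In absolute terms T_C = 276.48 K and T_H = 304.04 K, so ΔT = 27.56 K.
COP_Carnot = T_C/ΔT = 276.48/27.56 = 10.03.
Ẇ_min = Q̇/COP_Carnot = 56700/10.03 = 5651 W = 19280 Btu/h.

19280 Btu/h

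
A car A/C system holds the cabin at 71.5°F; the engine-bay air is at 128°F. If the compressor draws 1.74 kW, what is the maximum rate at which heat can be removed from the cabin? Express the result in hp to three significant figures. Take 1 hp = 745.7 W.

In absolute terms T_C = 295.09 K and T_H = 326.48 K, so ΔT = 31.39 K.
COP_Carnot = T_C/ΔT = 295.09/31.39 = 9.401.
Q̇_max = COP_Carnot × Ẇ = 9.401 × 1.740 kW = 16.36 kW = 21.94 hp.

21.9 hp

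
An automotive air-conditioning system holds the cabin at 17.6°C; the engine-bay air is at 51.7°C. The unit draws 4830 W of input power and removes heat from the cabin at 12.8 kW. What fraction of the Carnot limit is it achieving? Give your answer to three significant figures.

0.311

Converting, Q̇_C = 12.80 kW = 12800 W, so COP_actual = Q̇_C/Ẇ = 12800/4830 = 2.650.
In absolute terms T_C = 290.75 K and T_H = 324.85 K, so ΔT = 34.10 K.
COP_Carnot = T_C/ΔT = 290.75/34.10 = 8.526.
η_II = COP_actual/COP_Carnot = 2.650/8.526 = 0.3108.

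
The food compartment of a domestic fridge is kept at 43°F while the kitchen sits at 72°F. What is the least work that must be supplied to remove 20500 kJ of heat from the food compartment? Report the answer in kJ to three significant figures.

1180 kJ

In absolute terms T_C = 279.26 K and T_H = 295.37 K, so ΔT = 16.11 K.
The reversible limit is COP_R = T_C/ΔT = 17.33, so W_min = Q_C/COP = Q_C·ΔT/T_C.
W_min = 20500 × 16.11/279.26 = 1183 kJ.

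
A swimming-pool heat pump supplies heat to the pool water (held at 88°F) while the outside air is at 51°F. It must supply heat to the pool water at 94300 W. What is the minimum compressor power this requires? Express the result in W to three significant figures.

6370 W

In absolute terms T_C = 283.71 K and T_H = 304.26 K, so ΔT = 20.56 K.
COP_Carnot = T_H/ΔT = 304.26/20.56 = 14.80.
Ẇ_min = Q̇/COP_Carnot = 94300/14.80 = 6371 W.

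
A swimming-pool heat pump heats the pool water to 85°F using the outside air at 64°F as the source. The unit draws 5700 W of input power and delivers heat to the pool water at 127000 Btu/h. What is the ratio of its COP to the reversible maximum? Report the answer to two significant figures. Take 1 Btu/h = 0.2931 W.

0.25

Converting, Q̇_H = 127000 Btu/h = 37220 W, so COP_actual = Q̇_H/Ẇ = 37220/5700 = 6.530.
In absolute terms T_C = 290.93 K and T_H = 302.59 K, so ΔT = 11.67 K.
COP_Carnot = T_H/ΔT = 302.59/11.67 = 25.94.
η_II = COP_actual/COP_Carnot = 6.530/25.94 = 0.2518.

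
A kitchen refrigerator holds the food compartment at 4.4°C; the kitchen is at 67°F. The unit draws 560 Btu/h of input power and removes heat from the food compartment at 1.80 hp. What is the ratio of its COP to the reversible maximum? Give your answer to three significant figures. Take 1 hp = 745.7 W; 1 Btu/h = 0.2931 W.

0.443

Converting, Q̇_C = 1.800 hp = 4580 Btu/h, so COP_actual = Q̇_C/Ẇ = 4580/560.0 = 8.178.
In absolute terms T_C = 277.55 K and T_H = 292.59 K, so ΔT = 15.04 K.
COP_Carnot = T_C/ΔT = 277.55/15.04 = 18.45.
η_II = COP_actual/COP_Carnot = 8.178/18.45 = 0.4433.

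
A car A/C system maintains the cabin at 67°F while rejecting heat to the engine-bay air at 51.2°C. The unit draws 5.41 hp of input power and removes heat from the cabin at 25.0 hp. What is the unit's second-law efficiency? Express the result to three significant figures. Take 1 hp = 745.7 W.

COP_actual = Q̇_C/Ẇ = 25.00/5.410 = 4.621.
In absolute terms T_C = 292.59 K and T_H = 324.35 K, so ΔT = 31.76 K.
COP_Carnot = T_C/ΔT = 292.59/31.76 = 9.214.
η_II = COP_actual/COP_Carnot = 4.621/9.214 = 0.5015.

0.502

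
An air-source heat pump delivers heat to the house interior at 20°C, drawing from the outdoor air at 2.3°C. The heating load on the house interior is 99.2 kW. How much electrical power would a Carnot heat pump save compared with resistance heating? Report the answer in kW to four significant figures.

93.21 kW

In absolute terms T_C = 275.45 K and T_H = 293.15 K, so ΔT = 17.70 K.
COP_Carnot = T_H/ΔT = 293.15/17.70 = 16.56.
Resistance heating needs Ẇ_res = Q̇_H = 99.20 kW; the reversible heat pump needs only Ẇ_hp = Q̇_H/COP = 5.990 kW.
Saving = 99.20 − 5.990 = 93.21 kW.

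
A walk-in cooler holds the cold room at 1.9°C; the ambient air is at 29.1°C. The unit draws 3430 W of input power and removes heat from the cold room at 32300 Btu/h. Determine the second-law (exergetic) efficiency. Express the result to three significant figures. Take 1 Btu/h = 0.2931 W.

0.273

Converting, Q̇_C = 32300 Btu/h = 9467 W, so COP_actual = Q̇_C/Ẇ = 9467/3430 = 2.760.
In absolute terms T_C = 275.05 K and T_H = 302.25 K, so ΔT = 27.20 K.
COP_Carnot = T_C/ΔT = 275.05/27.20 = 10.11.
η_II = COP_actual/COP_Carnot = 2.760/10.11 = 0.2729.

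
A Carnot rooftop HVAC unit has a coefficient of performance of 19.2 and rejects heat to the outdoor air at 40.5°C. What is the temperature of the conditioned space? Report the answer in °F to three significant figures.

77.0 °F

For a Carnot refrigerator COP_R = T_C/(T_H − T_C), so T_C = COP·T_H/(1 + COP).
With T_H = 313.65 K, T_C = 19.2 × 313.65/20.20 = 298.12 K.
Converting, 298.12 K = 76.95°F.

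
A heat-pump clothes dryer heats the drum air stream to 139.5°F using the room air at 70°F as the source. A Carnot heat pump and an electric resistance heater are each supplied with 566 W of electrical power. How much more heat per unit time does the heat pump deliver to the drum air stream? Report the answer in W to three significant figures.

In absolute terms T_C = 294.26 K and T_H = 332.87 K, so ΔT = 38.61 K.
COP_Carnot = T_H/ΔT = 332.87/38.61 = 8.621.
The heat pump delivers Q̇_H = COP × Ẇ = 4880 W; the resistance heater delivers Ẇ = 566.0 W.
Extra = (COP − 1)·Ẇ = 4314 W.

4310 W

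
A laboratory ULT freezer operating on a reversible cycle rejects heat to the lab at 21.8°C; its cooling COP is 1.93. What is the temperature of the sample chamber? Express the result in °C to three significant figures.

-78.9 °C

For a Carnot refrigerator COP_R = T_C/(T_H − T_C), so T_C = COP·T_H/(1 + COP).
With T_H = 294.95 K, T_C = 1.93 × 294.95/2.930 = 194.28 K.
Converting, 194.28 K = -78.87°C.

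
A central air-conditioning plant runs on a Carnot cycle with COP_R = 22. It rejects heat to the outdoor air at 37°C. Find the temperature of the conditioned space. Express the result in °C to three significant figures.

23.5 °C

For a Carnot refrigerator COP_R = T_C/(T_H − T_C), so T_C = COP·T_H/(1 + COP).
With T_H = 310.15 K, T_C = 22 × 310.15/23.00 = 296.67 K.
Converting, 296.67 K = 23.52°C.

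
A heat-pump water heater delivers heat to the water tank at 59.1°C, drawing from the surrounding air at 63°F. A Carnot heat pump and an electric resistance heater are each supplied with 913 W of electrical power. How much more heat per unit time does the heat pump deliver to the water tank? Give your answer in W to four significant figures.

In absolute terms T_C = 290.37 K and T_H = 332.25 K, so ΔT = 41.88 K.
COP_Carnot = T_H/ΔT = 332.25/41.88 = 7.934.
The heat pump delivers Q̇_H = COP × Ẇ = 7244 W; the resistance heater delivers Ẇ = 913.0 W.
Extra = (COP − 1)·Ẇ = 6331 W.

6331 W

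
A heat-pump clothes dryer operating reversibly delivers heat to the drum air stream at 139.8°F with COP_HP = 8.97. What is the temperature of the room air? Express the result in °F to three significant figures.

73.0 °F

COP_HP = T_H/(T_H − T_C) gives T_H − T_C = T_H/COP.
With T_H = 333.04 K, T_C = 333.04 × (1 − 1/8.97) = 295.91 K.
Converting, 295.91 K = 72.97°F.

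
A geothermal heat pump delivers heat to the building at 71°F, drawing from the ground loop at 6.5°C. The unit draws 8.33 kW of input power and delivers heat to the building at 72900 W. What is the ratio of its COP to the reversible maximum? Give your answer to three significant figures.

0.450

Converting, Q̇_H = 72900 W = 72.90 kW, so COP_actual = Q̇_H/Ẇ = 72.90/8.330 = 8.752.
In absolute terms T_C = 279.65 K and T_H = 294.82 K, so ΔT = 15.17 K.
COP_Carnot = T_H/ΔT = 294.82/15.17 = 19.44.
η_II = COP_actual/COP_Carnot = 8.752/19.44 = 0.4502.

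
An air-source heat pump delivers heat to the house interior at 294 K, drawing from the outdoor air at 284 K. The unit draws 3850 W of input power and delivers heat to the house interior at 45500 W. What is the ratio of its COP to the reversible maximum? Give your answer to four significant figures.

0.4020

COP_actual = Q̇_H/Ẇ = 45500/3850 = 11.82.
The reservoir spacing is ΔT = 294 − 284 = 10.00 K.
COP_Carnot = T_H/ΔT = 294.00/10.00 = 29.40.
η_II = COP_actual/COP_Carnot = 11.82/29.40 = 0.4020.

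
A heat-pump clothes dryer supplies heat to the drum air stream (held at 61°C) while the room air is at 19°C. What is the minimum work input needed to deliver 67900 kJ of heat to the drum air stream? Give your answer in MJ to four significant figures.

8.534 MJ

In absolute terms T_C = 292.15 K and T_H = 334.15 K, so ΔT = 42.00 K.
The reversible limit is COP_HP = T_H/ΔT = 7.956, so W_min = Q_H/COP = Q_H·ΔT/T_H.
W_min = 67900 × 42.00/334.15 = 8534 kJ = 8.534 MJ.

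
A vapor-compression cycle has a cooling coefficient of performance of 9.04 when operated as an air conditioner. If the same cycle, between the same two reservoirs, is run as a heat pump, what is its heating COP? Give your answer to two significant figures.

The first law on one cycle gives Q_H = Q_C + W, so Q_H/W = Q_C/W + 1.
COP_HP = COP_R + 1 = 9.04 + 1 = 10.04.

10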